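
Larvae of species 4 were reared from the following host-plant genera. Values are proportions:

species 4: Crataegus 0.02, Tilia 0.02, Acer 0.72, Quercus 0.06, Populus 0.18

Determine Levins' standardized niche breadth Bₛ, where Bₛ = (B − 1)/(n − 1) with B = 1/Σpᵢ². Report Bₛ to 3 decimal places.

Σpᵢ² = 0.02² + 0.02² + 0.72² + 0.06² + 0.18² = 0.0004 + 0.0004 + 0.5184 + 0.0036 + 0.0324 = 0.5552
B = 1 / 0.5552 = 1.80115
Bₛ = (B − 1)/(n − 1) = (1.80115 − 1)/(5 − 1) = 0.80115/4 = 0.20029

0.200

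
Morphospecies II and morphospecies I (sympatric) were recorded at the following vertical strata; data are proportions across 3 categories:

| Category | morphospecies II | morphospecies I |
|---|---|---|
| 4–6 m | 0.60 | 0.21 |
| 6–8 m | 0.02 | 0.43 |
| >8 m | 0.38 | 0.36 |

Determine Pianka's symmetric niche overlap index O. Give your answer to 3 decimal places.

0.638

Σ p₁ᵢp₂ᵢ = 0.1260 + 0.0086 + 0.1368 = 0.2714
Σp_1ᵢ² = 0.60² + 0.02² + 0.38² = 0.3600 + 0.0004 + 0.1444 = 0.5048
Σp_2ᵢ² = 0.21² + 0.43² + 0.36² = 0.0441 + 0.1849 + 0.1296 = 0.3586
O = 0.2714 / √(0.5048 × 0.3586) = 0.2714 / 0.425466 = 0.63789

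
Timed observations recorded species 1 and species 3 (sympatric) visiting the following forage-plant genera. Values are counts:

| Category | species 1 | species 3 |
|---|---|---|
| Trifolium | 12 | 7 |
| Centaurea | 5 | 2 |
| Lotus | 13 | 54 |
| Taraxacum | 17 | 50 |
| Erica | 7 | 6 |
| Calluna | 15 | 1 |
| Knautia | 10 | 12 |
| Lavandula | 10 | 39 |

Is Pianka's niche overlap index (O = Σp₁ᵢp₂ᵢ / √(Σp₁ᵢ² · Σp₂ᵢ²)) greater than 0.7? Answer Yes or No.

Yes

Proportions for species 1 (n=89): 12/89=0.1348, 5/89=0.0562, 13/89=0.1461, 17/89=0.1910, 7/89=0.0787, 15/89=0.1685, 10/89=0.1124, 10/89=0.1124
Proportions for species 3 (n=171): 7/171=0.0409, 2/171=0.0117, 54/171=0.3158, 50/171=0.2924, 6/171=0.0351, 1/171=0.0058, 12/171=0.0702, 39/171=0.2281
Σ p₁ᵢp₂ᵢ = 0.005513 + 0.000658 + 0.046138 + 0.055848 + 0.002762 + 0.000977 + 0.007890 + 0.025638 = 0.145424
Σp_1ᵢ² = 0.1348² + 0.0562² + 0.1461² + 0.1910² + 0.0787² + 0.1685² + 0.1124² + 0.1124² = 0.018171 + 0.003158 + 0.021345 + 0.036481 + 0.006194 + 0.028392 + 0.012634 + 0.012634 = 0.139009
Σp_2ᵢ² = 0.0409² + 0.0117² + 0.3158² + 0.2924² + 0.0351² + 0.0058² + 0.0702² + 0.2281² = 0.001673 + 0.000137 + 0.099730 + 0.085498 + 0.001232 + 0.000034 + 0.004928 + 0.052030 = 0.245262
O = 0.145424 / √(0.139009 × 0.245262) = 0.145424 / 0.1846446 = 0.7876
O = 0.7876 > 0.7 → Yes.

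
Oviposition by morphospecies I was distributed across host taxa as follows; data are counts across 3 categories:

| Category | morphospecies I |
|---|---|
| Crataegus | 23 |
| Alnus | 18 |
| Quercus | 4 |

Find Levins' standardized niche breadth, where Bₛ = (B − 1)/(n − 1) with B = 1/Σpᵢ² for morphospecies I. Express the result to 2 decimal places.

Proportions for morphospecies I (n=45): 23/45=0.5111, 18/45=0.4000, 4/45=0.0889
Σpᵢ² = 0.5111² + 0.4000² + 0.0889² = 0.261223 + 0.160000 + 0.007903 = 0.429126
B = 1 / 0.429126 = 2.3303
Bₛ = (B − 1)/(n − 1) = (2.3303 − 1)/(3 − 1) = 1.3303/2 = 0.6652

0.67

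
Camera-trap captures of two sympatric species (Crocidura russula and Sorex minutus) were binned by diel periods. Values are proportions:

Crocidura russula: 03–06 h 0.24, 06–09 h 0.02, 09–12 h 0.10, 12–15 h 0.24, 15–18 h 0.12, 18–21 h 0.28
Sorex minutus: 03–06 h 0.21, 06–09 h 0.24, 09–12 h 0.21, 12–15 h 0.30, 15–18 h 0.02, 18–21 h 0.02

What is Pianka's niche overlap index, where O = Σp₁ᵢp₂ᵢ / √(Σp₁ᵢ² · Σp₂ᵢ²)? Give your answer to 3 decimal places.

0.687

Σ p₁ᵢp₂ᵢ = 0.0504 + 0.0048 + 0.0210 + 0.0720 + 0.0024 + 0.0056 = 0.1562
Σp_1ᵢ² = 0.24² + 0.02² + 0.10² + 0.24² + 0.12² + 0.28² = 0.0576 + 0.0004 + 0.0100 + 0.0576 + 0.0144 + 0.0784 = 0.2184
Σp_2ᵢ² = 0.21² + 0.24² + 0.21² + 0.30² + 0.02² + 0.02² = 0.0441 + 0.0576 + 0.0441 + 0.0900 + 0.0004 + 0.0004 = 0.2366
O = 0.1562 / √(0.2184 × 0.2366) = 0.1562 / 0.227318 = 0.68714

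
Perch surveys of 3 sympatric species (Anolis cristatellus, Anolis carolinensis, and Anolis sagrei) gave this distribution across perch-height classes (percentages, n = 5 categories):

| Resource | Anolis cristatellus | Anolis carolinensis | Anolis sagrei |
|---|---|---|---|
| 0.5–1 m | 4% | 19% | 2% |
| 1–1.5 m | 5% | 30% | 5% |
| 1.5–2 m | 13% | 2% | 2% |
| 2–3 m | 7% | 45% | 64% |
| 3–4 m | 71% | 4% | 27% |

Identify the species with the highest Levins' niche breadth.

Anolis carolinensis

Convert percentages to proportions (divide by 100).
Σp_crisᵢ² = 0.04² + 0.05² + 0.13² + 0.07² + 0.71² = 0.0016 + 0.0025 + 0.0169 + 0.0049 + 0.5041 = 0.5300
B_cris = 1 / 0.5300 = 1.8868
Σp_caroᵢ² = 0.19² + 0.30² + 0.02² + 0.45² + 0.04² = 0.0361 + 0.0900 + 0.0004 + 0.2025 + 0.0016 = 0.3306
B_caro = 1 / 0.3306 = 3.0248
Σp_sagrᵢ² = 0.02² + 0.05² + 0.02² + 0.64² + 0.27² = 0.0004 + 0.0025 + 0.0004 + 0.4096 + 0.0729 = 0.4858
B_sagr = 1 / 0.4858 = 2.0585
Highest B → broadest niche (most generalist): Anolis carolinensis (B = 3.02).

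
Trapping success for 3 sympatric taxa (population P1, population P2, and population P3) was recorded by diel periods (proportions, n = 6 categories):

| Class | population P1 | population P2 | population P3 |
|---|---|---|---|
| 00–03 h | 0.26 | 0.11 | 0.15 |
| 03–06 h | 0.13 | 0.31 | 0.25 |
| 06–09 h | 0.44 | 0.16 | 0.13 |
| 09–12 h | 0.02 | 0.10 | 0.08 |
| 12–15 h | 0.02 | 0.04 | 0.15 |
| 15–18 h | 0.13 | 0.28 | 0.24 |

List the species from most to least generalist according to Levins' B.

population P3 > population P2 > population P1

Σp_P1ᵢ² = 0.26² + 0.13² + 0.44² + 0.02² + 0.02² + 0.13² = 0.0676 + 0.0169 + 0.1936 + 0.0004 + 0.0004 + 0.0169 = 0.2958
B_P1 = 1 / 0.2958 = 3.3807
Σp_P2ᵢ² = 0.11² + 0.31² + 0.16² + 0.10² + 0.04² + 0.28² = 0.0121 + 0.0961 + 0.0256 + 0.0100 + 0.0016 + 0.0784 = 0.2238
B_P2 = 1 / 0.2238 = 4.4683
Σp_P3ᵢ² = 0.15² + 0.25² + 0.13² + 0.08² + 0.15² + 0.24² = 0.0225 + 0.0625 + 0.0169 + 0.0064 + 0.0225 + 0.0576 = 0.1884
B_P3 = 1 / 0.1884 = 5.3079
Ranking by B (broadest → narrowest): population P3 (5.31) > population P2 (4.47) > population P1 (3.38)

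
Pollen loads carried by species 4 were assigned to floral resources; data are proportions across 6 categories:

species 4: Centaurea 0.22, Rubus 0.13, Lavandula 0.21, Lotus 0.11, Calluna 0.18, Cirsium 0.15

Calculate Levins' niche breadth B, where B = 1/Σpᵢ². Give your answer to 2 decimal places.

5.67

Σpᵢ² = 0.22² + 0.13² + 0.21² + 0.11² + 0.18² + 0.15² = 0.0484 + 0.0169 + 0.0441 + 0.0121 + 0.0324 + 0.0225 = 0.1764
B = 1 / 0.1764 = 5.6689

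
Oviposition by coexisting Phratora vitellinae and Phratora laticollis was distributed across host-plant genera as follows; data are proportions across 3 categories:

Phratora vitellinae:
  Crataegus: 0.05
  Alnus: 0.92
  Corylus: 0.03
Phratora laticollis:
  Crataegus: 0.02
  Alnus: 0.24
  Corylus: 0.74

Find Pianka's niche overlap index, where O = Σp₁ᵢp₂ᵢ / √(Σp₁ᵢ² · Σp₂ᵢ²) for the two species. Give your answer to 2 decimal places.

0.34

Σ p₁ᵢp₂ᵢ = 0.0010 + 0.2208 + 0.0222 = 0.2440
Σp_1ᵢ² = 0.05² + 0.92² + 0.03² = 0.0025 + 0.8464 + 0.0009 = 0.8498
Σp_2ᵢ² = 0.02² + 0.24² + 0.74² = 0.0004 + 0.0576 + 0.5476 = 0.6056
O = 0.2440 / √(0.8498 × 0.6056) = 0.2440 / 0.71738 = 0.3401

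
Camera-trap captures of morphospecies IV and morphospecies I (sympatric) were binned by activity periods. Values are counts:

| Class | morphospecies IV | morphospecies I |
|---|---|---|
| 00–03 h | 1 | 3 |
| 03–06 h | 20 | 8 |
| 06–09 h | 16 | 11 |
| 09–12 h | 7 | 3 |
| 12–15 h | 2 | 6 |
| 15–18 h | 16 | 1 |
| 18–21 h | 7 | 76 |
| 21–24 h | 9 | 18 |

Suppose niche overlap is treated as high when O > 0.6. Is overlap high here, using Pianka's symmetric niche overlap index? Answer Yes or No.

No

Proportions for morphospecies IV (n=78): 1/78=0.0128, 20/78=0.2564, 16/78=0.2051, 7/78=0.0897, 2/78=0.0256, 16/78=0.2051, 7/78=0.0897, 9/78=0.1154
Proportions for morphospecies I (n=126): 3/126=0.0238, 8/126=0.0635, 11/126=0.0873, 3/126=0.0238, 6/126=0.0476, 1/126=0.0079, 76/126=0.6032, 18/126=0.1429
Σ p₁ᵢp₂ᵢ = 0.000305 + 0.016281 + 0.017905 + 0.002135 + 0.001219 + 0.001620 + 0.054107 + 0.016491 = 0.110063
Σp_1ᵢ² = 0.0128² + 0.2564² + 0.2051² + 0.0897² + 0.0256² + 0.2051² + 0.0897² + 0.1154² = 0.000164 + 0.065741 + 0.042066 + 0.008046 + 0.000655 + 0.042066 + 0.008046 + 0.013317 = 0.180101
Σp_2ᵢ² = 0.0238² + 0.0635² + 0.0873² + 0.0238² + 0.0476² + 0.0079² + 0.6032² + 0.1429² = 0.000566 + 0.004032 + 0.007621 + 0.000566 + 0.002266 + 0.000062 + 0.363850 + 0.020420 = 0.399383
O = 0.110063 / √(0.180101 × 0.399383) = 0.110063 / 0.2681963 = 0.4104
O = 0.4104 < 0.6 → No.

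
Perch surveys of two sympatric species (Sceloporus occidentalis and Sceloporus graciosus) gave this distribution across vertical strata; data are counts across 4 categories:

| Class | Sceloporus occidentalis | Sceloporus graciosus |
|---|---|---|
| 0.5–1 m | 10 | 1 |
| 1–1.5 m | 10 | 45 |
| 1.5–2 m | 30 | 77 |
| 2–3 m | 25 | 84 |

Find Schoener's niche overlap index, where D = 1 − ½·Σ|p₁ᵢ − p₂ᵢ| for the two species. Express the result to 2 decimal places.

Proportions for Sceloporus occidentalis (n=75): 10/75=0.1333, 10/75=0.1333, 30/75=0.4000, 25/75=0.3333
Proportions for Sceloporus graciosus (n=207): 1/207=0.0048, 45/207=0.2174, 77/207=0.3720, 84/207=0.4058
Σ|p₁ᵢ − p₂ᵢ| = 0.1285 + 0.0841 + 0.0280 + 0.0725 = 0.3131
D = 1 − ½ × 0.3131 = 1 − 0.15655 = 0.84345

0.84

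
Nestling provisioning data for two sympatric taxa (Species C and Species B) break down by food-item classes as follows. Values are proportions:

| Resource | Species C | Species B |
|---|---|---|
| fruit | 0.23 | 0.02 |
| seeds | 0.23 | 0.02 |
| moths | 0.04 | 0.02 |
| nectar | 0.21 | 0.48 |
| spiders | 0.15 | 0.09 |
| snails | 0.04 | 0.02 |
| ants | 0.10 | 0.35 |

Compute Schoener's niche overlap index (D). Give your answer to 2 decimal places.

0.48

Σ|p₁ᵢ − p₂ᵢ| = 0.21 + 0.21 + 0.02 + 0.27 + 0.06 + 0.02 + 0.25 = 1.04
D = 1 − ½ × 1.04 = 1 − 0.520 = 0.4800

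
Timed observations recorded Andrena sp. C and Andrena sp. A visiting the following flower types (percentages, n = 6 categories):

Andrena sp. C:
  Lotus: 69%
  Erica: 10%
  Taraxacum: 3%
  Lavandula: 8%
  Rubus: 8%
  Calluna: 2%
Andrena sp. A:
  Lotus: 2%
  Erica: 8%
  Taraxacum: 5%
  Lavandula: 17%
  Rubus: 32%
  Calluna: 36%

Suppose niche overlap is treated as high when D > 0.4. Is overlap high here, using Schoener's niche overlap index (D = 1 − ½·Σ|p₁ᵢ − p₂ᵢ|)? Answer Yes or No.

Convert percentages to proportions (divide by 100).
Σ|p₁ᵢ − p₂ᵢ| = 0.67 + 0.02 + 0.02 + 0.09 + 0.24 + 0.34 = 1.38
D = 1 − ½ × 1.38 = 1 − 0.690 = 0.3100
D = 0.3100 < 0.4 → No.

No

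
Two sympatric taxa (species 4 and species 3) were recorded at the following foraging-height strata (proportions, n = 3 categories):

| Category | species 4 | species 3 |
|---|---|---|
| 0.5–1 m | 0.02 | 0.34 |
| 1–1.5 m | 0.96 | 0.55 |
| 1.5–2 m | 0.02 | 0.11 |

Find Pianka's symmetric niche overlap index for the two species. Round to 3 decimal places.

0.852

Σ p₁ᵢp₂ᵢ = 0.0068 + 0.5280 + 0.0022 = 0.5370
Σp_1ᵢ² = 0.02² + 0.96² + 0.02² = 0.0004 + 0.9216 + 0.0004 = 0.9224
Σp_2ᵢ² = 0.34² + 0.55² + 0.11² = 0.1156 + 0.3025 + 0.0121 = 0.4302
O = 0.5370 / √(0.9224 × 0.4302) = 0.5370 / 0.629934 = 0.85247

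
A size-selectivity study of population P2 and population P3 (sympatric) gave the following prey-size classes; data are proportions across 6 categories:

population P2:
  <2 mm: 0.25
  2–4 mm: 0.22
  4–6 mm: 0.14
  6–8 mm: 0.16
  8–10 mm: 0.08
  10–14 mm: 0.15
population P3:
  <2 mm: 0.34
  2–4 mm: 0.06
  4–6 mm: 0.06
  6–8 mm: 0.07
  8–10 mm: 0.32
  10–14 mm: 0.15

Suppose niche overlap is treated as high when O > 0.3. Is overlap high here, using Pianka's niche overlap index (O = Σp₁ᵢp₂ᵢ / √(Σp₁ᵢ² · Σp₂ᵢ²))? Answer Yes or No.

Σ p₁ᵢp₂ᵢ = 0.0850 + 0.0132 + 0.0084 + 0.0112 + 0.0256 + 0.0225 = 0.1659
Σp_1ᵢ² = 0.25² + 0.22² + 0.14² + 0.16² + 0.08² + 0.15² = 0.0625 + 0.0484 + 0.0196 + 0.0256 + 0.0064 + 0.0225 = 0.1850
Σp_2ᵢ² = 0.34² + 0.06² + 0.06² + 0.07² + 0.32² + 0.15² = 0.1156 + 0.0036 + 0.0036 + 0.0049 + 0.1024 + 0.0225 = 0.2526
O = 0.1659 / √(0.1850 × 0.2526) = 0.1659 / 0.21617 = 0.7675
O = 0.7675 > 0.3 → Yes.

Yes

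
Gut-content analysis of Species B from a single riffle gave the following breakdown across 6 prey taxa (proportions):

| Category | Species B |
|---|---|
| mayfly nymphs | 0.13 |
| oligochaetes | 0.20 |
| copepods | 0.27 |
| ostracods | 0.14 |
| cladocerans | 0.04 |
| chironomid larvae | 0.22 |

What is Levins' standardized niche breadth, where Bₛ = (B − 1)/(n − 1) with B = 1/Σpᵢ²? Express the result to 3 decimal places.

0.803

Σpᵢ² = 0.13² + 0.20² + 0.27² + 0.14² + 0.04² + 0.22² = 0.0169 + 0.0400 + 0.0729 + 0.0196 + 0.0016 + 0.0484 = 0.1994
B = 1 / 0.1994 = 5.01505
Bₛ = (B − 1)/(n − 1) = (5.01505 − 1)/(6 − 1) = 4.01505/5 = 0.80301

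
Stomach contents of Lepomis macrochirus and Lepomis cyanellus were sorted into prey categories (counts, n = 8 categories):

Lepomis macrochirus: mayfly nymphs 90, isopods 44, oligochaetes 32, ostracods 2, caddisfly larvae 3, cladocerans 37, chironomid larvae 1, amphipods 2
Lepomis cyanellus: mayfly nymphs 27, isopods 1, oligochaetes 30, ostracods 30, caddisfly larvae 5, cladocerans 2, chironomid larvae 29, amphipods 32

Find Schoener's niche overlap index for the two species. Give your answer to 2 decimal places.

Proportions for Lepomis macrochirus (n=211): 90/211=0.4265, 44/211=0.2085, 32/211=0.1517, 2/211=0.0095, 3/211=0.0142, 37/211=0.1754, 1/211=0.0047, 2/211=0.0095
Proportions for Lepomis cyanellus (n=156): 27/156=0.1731, 1/156=0.0064, 30/156=0.1923, 30/156=0.1923, 5/156=0.0321, 2/156=0.0128, 29/156=0.1859, 32/156=0.2051
Σ|p₁ᵢ − p₂ᵢ| = 0.2534 + 0.2021 + 0.0406 + 0.1828 + 0.0179 + 0.1626 + 0.1812 + 0.1956 = 1.2362
D = 1 − ½ × 1.2362 = 1 − 0.61810 = 0.38190

0.38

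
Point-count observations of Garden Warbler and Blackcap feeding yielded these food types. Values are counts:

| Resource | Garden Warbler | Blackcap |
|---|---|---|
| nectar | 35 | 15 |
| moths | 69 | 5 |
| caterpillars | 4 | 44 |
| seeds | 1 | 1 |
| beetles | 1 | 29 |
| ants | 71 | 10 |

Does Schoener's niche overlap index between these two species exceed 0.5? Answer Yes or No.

Proportions for Garden Warbler (n=181): 35/181=0.1934, 69/181=0.3812, 4/181=0.0221, 1/181=0.0055, 1/181=0.0055, 71/181=0.3923
Proportions for Blackcap (n=104): 15/104=0.1442, 5/104=0.0481, 44/104=0.4231, 1/104=0.0096, 29/104=0.2788, 10/104=0.0962
Σ|p₁ᵢ − p₂ᵢ| = 0.0492 + 0.3331 + 0.4010 + 0.0041 + 0.2733 + 0.2961 = 1.3568
D = 1 − ½ × 1.3568 = 1 − 0.67840 = 0.32160
D = 0.32160 < 0.5 → No.

No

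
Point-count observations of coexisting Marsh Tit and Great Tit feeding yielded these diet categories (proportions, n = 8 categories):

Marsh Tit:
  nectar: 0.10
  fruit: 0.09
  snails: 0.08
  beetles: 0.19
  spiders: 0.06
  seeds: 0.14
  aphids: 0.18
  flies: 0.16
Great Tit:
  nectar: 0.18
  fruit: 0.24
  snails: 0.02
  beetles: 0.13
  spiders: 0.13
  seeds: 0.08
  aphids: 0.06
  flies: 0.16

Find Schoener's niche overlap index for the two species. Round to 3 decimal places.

0.700

Σ|p₁ᵢ − p₂ᵢ| = 0.08 + 0.15 + 0.06 + 0.06 + 0.07 + 0.06 + 0.12 + 0.00 = 0.60
D = 1 − ½ × 0.60 = 1 − 0.300 = 0.70000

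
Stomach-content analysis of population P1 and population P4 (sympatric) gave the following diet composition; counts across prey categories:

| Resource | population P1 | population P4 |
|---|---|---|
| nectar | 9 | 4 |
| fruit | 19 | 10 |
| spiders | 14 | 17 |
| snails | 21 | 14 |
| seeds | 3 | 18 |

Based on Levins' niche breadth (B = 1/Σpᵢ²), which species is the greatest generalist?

population P4

Proportions for population P1 (n=66): 9/66=0.1364, 19/66=0.2879, 14/66=0.2121, 21/66=0.3182, 3/66=0.0455
Proportions for population P4 (n=63): 4/63=0.0635, 10/63=0.1587, 17/63=0.2698, 14/63=0.2222, 18/63=0.2857
Σp_P1ᵢ² = 0.1364² + 0.2879² + 0.2121² + 0.3182² + 0.0455² = 0.018605 + 0.082886 + 0.044986 + 0.101251 + 0.002070 = 0.249798
B_P1 = 1 / 0.249798 = 4.0032
Σp_P4ᵢ² = 0.0635² + 0.1587² + 0.2698² + 0.2222² + 0.2857² = 0.004032 + 0.025186 + 0.072792 + 0.049373 + 0.081624 = 0.233007
B_P4 = 1 / 0.233007 = 4.2917
Highest B → broadest niche (most generalist): population P4 (B = 4.29).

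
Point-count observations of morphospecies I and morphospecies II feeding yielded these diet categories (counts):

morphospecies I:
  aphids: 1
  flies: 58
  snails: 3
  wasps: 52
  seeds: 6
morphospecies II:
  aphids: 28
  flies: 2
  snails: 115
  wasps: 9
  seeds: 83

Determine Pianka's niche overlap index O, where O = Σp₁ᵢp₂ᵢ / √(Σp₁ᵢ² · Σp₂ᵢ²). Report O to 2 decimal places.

0.13

Proportions for morphospecies I (n=120): 1/120=0.0083, 58/120=0.4833, 3/120=0.0250, 52/120=0.4333, 6/120=0.0500
Proportions for morphospecies II (n=237): 28/237=0.1181, 2/237=0.0084, 115/237=0.4852, 9/237=0.0380, 83/237=0.3502
Σ p₁ᵢp₂ᵢ = 0.000980 + 0.004060 + 0.012130 + 0.016465 + 0.017510 = 0.051145
Σp_1ᵢ² = 0.0083² + 0.4833² + 0.0250² + 0.4333² + 0.0500² = 0.000069 + 0.233579 + 0.000625 + 0.187749 + 0.002500 = 0.424522
Σp_2ᵢ² = 0.1181² + 0.0084² + 0.4852² + 0.0380² + 0.3502² = 0.013948 + 0.000071 + 0.235419 + 0.001444 + 0.122640 = 0.373522
O = 0.051145 / √(0.424522 × 0.373522) = 0.051145 / 0.3982064 = 0.1284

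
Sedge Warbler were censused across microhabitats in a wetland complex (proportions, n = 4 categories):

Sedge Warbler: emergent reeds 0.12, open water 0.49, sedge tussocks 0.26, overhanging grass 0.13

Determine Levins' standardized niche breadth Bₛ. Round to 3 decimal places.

Σpᵢ² = 0.12² + 0.49² + 0.26² + 0.13² = 0.0144 + 0.2401 + 0.0676 + 0.0169 = 0.3390
B = 1 / 0.3390 = 2.94985
Bₛ = (B − 1)/(n − 1) = (2.94985 − 1)/(4 − 1) = 1.94985/3 = 0.64995

0.650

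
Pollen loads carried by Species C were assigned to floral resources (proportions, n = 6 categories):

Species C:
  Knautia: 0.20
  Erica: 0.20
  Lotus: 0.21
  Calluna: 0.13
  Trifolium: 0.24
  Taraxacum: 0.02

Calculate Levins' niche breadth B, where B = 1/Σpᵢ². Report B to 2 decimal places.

5.03

Σpᵢ² = 0.20² + 0.20² + 0.21² + 0.13² + 0.24² + 0.02² = 0.0400 + 0.0400 + 0.0441 + 0.0169 + 0.0576 + 0.0004 = 0.1990
B = 1 / 0.1990 = 5.0251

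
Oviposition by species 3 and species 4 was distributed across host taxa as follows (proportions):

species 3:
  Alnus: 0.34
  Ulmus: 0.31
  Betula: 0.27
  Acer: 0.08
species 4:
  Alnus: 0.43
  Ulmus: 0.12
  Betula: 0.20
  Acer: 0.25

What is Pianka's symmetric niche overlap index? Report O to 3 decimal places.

0.869

Σ p₁ᵢp₂ᵢ = 0.1462 + 0.0372 + 0.0540 + 0.0200 = 0.2574
Σp_1ᵢ² = 0.34² + 0.31² + 0.27² + 0.08² = 0.1156 + 0.0961 + 0.0729 + 0.0064 = 0.2910
Σp_2ᵢ² = 0.43² + 0.12² + 0.20² + 0.25² = 0.1849 + 0.0144 + 0.0400 + 0.0625 = 0.3018
O = 0.2574 / √(0.2910 × 0.3018) = 0.2574 / 0.296351 = 0.86856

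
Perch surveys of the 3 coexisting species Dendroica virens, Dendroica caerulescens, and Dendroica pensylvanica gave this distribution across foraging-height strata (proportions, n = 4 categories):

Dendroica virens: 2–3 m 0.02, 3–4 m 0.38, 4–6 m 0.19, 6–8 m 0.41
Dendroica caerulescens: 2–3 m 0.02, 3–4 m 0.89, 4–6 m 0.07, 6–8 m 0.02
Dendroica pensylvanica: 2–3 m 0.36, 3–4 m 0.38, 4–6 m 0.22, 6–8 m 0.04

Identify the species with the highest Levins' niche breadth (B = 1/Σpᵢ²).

Σp_vireᵢ² = 0.02² + 0.38² + 0.19² + 0.41² = 0.0004 + 0.1444 + 0.0361 + 0.1681 = 0.3490
B_vire = 1 / 0.3490 = 2.8653
Σp_caerᵢ² = 0.02² + 0.89² + 0.07² + 0.02² = 0.0004 + 0.7921 + 0.0049 + 0.0004 = 0.7978
B_caer = 1 / 0.7978 = 1.2534
Σp_pensᵢ² = 0.36² + 0.38² + 0.22² + 0.04² = 0.1296 + 0.1444 + 0.0484 + 0.0016 = 0.3240
B_pens = 1 / 0.3240 = 3.0864
Highest B → broadest niche (most generalist): Dendroica pensylvanica (B = 3.09).

Dendroica pensylvanica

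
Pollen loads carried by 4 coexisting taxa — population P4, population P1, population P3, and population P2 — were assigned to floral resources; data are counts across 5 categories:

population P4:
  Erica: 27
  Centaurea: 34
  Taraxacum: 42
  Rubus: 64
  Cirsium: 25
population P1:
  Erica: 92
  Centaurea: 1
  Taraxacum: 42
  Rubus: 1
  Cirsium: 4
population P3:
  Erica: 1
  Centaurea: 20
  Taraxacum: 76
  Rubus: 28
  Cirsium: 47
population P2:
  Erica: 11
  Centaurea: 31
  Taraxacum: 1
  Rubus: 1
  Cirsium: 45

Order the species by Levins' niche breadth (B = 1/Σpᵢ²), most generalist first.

Proportions for population P4 (n=192): 27/192=0.1406, 34/192=0.1771, 42/192=0.2188, 64/192=0.3333, 25/192=0.1302
Proportions for population P1 (n=140): 92/140=0.6571, 1/140=0.0071, 42/140=0.3000, 1/140=0.0071, 4/140=0.0286
Proportions for population P3 (n=172): 1/172=0.0058, 20/172=0.1163, 76/172=0.4419, 28/172=0.1628, 47/172=0.2733
Proportions for population P2 (n=89): 11/89=0.1236, 31/89=0.3483, 1/89=0.0112, 1/89=0.0112, 45/89=0.5056
Σp_P4ᵢ² = 0.1406² + 0.1771² + 0.2188² + 0.3333² + 0.1302² = 0.019768 + 0.031364 + 0.047873 + 0.111089 + 0.016952 = 0.227046
B_P4 = 1 / 0.227046 = 4.4044
Σp_P1ᵢ² = 0.6571² + 0.0071² + 0.3000² + 0.0071² + 0.0286² = 0.431780 + 0.000050 + 0.090000 + 0.000050 + 0.000818 = 0.522698
B_P1 = 1 / 0.522698 = 1.9132
Σp_P3ᵢ² = 0.0058² + 0.1163² + 0.4419² + 0.1628² + 0.2733² = 0.000034 + 0.013526 + 0.195276 + 0.026504 + 0.074693 = 0.310033
B_P3 = 1 / 0.310033 = 3.2255
Σp_P2ᵢ² = 0.1236² + 0.3483² + 0.0112² + 0.0112² + 0.5056² = 0.015277 + 0.121313 + 0.000125 + 0.000125 + 0.255631 = 0.392471
B_P2 = 1 / 0.392471 = 2.5480
Ranking by B (broadest → narrowest): population P4 (4.40) > population P3 (3.23) > population P2 (2.55) > population P1 (1.91)

population P4 > population P3 > population P2 > population P1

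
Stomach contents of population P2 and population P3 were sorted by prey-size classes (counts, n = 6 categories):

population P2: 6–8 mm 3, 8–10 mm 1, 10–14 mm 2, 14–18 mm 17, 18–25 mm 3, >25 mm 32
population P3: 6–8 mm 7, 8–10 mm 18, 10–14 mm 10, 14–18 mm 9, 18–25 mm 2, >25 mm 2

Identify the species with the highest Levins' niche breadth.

Proportions for population P2 (n=58): 3/58=0.0517, 1/58=0.0172, 2/58=0.0345, 17/58=0.2931, 3/58=0.0517, 32/58=0.5517
Proportions for population P3 (n=48): 7/48=0.1458, 18/48=0.3750, 10/48=0.2083, 9/48=0.1875, 2/48=0.0417, 2/48=0.0417
Σp_P2ᵢ² = 0.0517² + 0.0172² + 0.0345² + 0.2931² + 0.0517² + 0.5517² = 0.002673 + 0.000296 + 0.001190 + 0.085908 + 0.002673 + 0.304373 = 0.397113
B_P2 = 1 / 0.397113 = 2.5182
Σp_P3ᵢ² = 0.1458² + 0.3750² + 0.2083² + 0.1875² + 0.0417² + 0.0417² = 0.021258 + 0.140625 + 0.043389 + 0.035156 + 0.001739 + 0.001739 = 0.243906
B_P3 = 1 / 0.243906 = 4.0999
Highest B → broadest niche (most generalist): population P3 (B = 4.10).

population P3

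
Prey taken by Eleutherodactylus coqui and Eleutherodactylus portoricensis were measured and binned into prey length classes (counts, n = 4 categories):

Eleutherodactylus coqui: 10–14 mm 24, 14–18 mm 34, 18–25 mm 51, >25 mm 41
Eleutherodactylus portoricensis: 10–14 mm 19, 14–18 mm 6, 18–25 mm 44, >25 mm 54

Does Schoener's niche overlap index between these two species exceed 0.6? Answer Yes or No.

Proportions for Eleutherodactylus coqui (n=150): 24/150=0.1600, 34/150=0.2267, 51/150=0.3400, 41/150=0.2733
Proportions for Eleutherodactylus portoricensis (n=123): 19/123=0.1545, 6/123=0.0488, 44/123=0.3577, 54/123=0.4390
Σ|p₁ᵢ − p₂ᵢ| = 0.0055 + 0.1779 + 0.0177 + 0.1657 = 0.3668
D = 1 − ½ × 0.3668 = 1 − 0.18340 = 0.81660
D = 0.81660 > 0.6 → Yes.

Yes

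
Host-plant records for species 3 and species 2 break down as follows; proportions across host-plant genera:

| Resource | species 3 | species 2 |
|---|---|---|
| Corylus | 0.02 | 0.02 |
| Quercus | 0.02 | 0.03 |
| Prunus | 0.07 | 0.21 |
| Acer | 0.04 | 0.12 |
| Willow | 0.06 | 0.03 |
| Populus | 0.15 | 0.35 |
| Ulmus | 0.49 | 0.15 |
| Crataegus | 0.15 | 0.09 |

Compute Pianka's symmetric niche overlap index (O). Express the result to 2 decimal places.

Σ p₁ᵢp₂ᵢ = 0.0004 + 0.0006 + 0.0147 + 0.0048 + 0.0018 + 0.0525 + 0.0735 + 0.0135 = 0.1618
Σp_1ᵢ² = 0.02² + 0.02² + 0.07² + 0.04² + 0.06² + 0.15² + 0.49² + 0.15² = 0.0004 + 0.0004 + 0.0049 + 0.0016 + 0.0036 + 0.0225 + 0.2401 + 0.0225 = 0.2960
Σp_2ᵢ² = 0.02² + 0.03² + 0.21² + 0.12² + 0.03² + 0.35² + 0.15² + 0.09² = 0.0004 + 0.0009 + 0.0441 + 0.0144 + 0.0009 + 0.1225 + 0.0225 + 0.0081 = 0.2138
O = 0.1618 / √(0.2960 × 0.2138) = 0.1618 / 0.25156 = 0.6432

0.64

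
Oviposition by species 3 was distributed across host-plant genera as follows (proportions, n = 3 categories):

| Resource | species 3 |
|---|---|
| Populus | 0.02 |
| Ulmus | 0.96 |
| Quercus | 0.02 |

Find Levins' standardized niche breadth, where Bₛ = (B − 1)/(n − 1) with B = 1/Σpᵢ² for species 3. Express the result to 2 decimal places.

0.04

Σpᵢ² = 0.02² + 0.96² + 0.02² = 0.0004 + 0.9216 + 0.0004 = 0.9224
B = 1 / 0.9224 = 1.0841
Bₛ = (B − 1)/(n − 1) = (1.0841 − 1)/(3 − 1) = 0.0841/2 = 0.0421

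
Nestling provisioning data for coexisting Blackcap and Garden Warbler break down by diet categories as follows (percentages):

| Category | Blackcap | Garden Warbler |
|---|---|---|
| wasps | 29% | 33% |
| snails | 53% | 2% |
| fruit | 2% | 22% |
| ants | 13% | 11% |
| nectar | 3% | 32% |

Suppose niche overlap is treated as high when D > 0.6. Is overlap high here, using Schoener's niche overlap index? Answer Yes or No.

Convert percentages to proportions (divide by 100).
Σ|p₁ᵢ − p₂ᵢ| = 0.04 + 0.51 + 0.20 + 0.02 + 0.29 = 1.06
D = 1 − ½ × 1.06 = 1 − 0.530 = 0.4700
D = 0.4700 < 0.6 → No.

No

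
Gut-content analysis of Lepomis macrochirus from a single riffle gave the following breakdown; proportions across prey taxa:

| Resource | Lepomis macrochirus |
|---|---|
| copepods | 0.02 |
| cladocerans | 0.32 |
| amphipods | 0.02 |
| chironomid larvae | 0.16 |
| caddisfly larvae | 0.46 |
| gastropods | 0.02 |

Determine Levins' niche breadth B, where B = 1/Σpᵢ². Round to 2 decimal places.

Σpᵢ² = 0.02² + 0.32² + 0.02² + 0.16² + 0.46² + 0.02² = 0.0004 + 0.1024 + 0.0004 + 0.0256 + 0.2116 + 0.0004 = 0.3408
B = 1 / 0.3408 = 2.9343

2.93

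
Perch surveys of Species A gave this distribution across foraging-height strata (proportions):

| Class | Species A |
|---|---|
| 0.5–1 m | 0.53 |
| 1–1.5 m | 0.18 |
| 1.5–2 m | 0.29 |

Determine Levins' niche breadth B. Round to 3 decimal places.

2.516

Σpᵢ² = 0.53² + 0.18² + 0.29² = 0.2809 + 0.0324 + 0.0841 = 0.3974
B = 1 / 0.3974 = 2.51636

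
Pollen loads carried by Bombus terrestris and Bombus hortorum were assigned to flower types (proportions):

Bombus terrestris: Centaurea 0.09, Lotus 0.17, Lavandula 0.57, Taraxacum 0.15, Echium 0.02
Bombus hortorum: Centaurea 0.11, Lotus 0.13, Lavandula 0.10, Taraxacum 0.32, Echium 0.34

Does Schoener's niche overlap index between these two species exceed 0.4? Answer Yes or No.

Σ|p₁ᵢ − p₂ᵢ| = 0.02 + 0.04 + 0.47 + 0.17 + 0.32 = 1.02
D = 1 − ½ × 1.02 = 1 − 0.510 = 0.4900
D = 0.4900 > 0.4 → Yes.

Yes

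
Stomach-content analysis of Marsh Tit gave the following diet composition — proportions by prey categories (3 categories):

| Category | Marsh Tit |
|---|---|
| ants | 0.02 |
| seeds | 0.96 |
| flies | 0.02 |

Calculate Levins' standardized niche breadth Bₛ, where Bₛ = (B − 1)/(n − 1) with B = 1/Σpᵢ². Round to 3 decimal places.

0.042

Σpᵢ² = 0.02² + 0.96² + 0.02² = 0.0004 + 0.9216 + 0.0004 = 0.9224
B = 1 / 0.9224 = 1.08413
Bₛ = (B − 1)/(n − 1) = (1.08413 − 1)/(3 − 1) = 0.08413/2 = 0.04207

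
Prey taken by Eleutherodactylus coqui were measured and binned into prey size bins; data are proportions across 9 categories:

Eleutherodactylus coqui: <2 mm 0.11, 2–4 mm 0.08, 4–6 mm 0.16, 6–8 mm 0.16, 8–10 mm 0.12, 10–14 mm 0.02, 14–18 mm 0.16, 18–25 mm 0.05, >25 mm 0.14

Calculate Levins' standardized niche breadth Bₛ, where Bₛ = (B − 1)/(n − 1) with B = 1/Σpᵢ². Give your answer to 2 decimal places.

0.82

Σpᵢ² = 0.11² + 0.08² + 0.16² + 0.16² + 0.12² + 0.02² + 0.16² + 0.05² + 0.14² = 0.0121 + 0.0064 + 0.0256 + 0.0256 + 0.0144 + 0.0004 + 0.0256 + 0.0025 + 0.0196 = 0.1322
B = 1 / 0.1322 = 7.5643
Bₛ = (B − 1)/(n − 1) = (7.5643 − 1)/(9 − 1) = 6.5643/8 = 0.8205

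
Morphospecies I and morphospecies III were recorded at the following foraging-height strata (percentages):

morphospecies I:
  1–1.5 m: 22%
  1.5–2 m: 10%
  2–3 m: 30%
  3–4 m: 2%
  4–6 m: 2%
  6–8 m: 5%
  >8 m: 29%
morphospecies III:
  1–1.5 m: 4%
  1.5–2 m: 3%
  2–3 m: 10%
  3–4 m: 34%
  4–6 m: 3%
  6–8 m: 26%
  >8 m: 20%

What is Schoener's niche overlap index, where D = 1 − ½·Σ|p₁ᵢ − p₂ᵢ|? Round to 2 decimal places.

0.46

Convert percentages to proportions (divide by 100).
Σ|p₁ᵢ − p₂ᵢ| = 0.18 + 0.07 + 0.20 + 0.32 + 0.01 + 0.21 + 0.09 = 1.08
D = 1 − ½ × 1.08 = 1 − 0.540 = 0.4600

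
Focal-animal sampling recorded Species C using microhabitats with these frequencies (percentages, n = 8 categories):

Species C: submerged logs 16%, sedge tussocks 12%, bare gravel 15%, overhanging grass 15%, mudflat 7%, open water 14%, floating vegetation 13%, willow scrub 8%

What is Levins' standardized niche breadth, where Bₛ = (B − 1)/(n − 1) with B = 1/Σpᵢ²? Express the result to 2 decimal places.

Convert percentages to proportions (divide by 100).
Σpᵢ² = 0.16² + 0.12² + 0.15² + 0.15² + 0.07² + 0.14² + 0.13² + 0.08² = 0.0256 + 0.0144 + 0.0225 + 0.0225 + 0.0049 + 0.0196 + 0.0169 + 0.0064 = 0.1328
B = 1 / 0.1328 = 7.5301
Bₛ = (B − 1)/(n − 1) = (7.5301 − 1)/(8 − 1) = 6.5301/7 = 0.9329

0.93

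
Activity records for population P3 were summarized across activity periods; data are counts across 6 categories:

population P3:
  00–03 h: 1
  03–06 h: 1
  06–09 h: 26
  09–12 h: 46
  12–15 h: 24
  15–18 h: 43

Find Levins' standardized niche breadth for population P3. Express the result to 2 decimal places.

0.56

Proportions for population P3 (n=141): 1/141=0.0071, 1/141=0.0071, 26/141=0.1844, 46/141=0.3262, 24/141=0.1702, 43/141=0.3050
Σpᵢ² = 0.0071² + 0.0071² + 0.1844² + 0.3262² + 0.1702² + 0.3050² = 0.000050 + 0.000050 + 0.034003 + 0.106406 + 0.028968 + 0.093025 = 0.262502
B = 1 / 0.262502 = 3.8095
Bₛ = (B − 1)/(n − 1) = (3.8095 − 1)/(6 − 1) = 2.8095/5 = 0.5619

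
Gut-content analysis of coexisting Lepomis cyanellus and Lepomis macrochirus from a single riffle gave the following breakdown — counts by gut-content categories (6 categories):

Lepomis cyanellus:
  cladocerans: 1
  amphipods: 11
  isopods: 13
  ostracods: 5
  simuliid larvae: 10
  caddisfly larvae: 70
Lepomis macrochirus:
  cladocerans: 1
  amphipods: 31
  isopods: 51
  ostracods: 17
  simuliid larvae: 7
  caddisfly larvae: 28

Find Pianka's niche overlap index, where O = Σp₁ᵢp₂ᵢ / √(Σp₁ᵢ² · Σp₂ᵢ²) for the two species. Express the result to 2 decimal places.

0.63

Proportions for Lepomis cyanellus (n=110): 1/110=0.0091, 11/110=0.1000, 13/110=0.1182, 5/110=0.0455, 10/110=0.0909, 70/110=0.6364
Proportions for Lepomis macrochirus (n=135): 1/135=0.0074, 31/135=0.2296, 51/135=0.3778, 17/135=0.1259, 7/135=0.0519, 28/135=0.2074
Σ p₁ᵢp₂ᵢ = 0.000067 + 0.022960 + 0.044656 + 0.005728 + 0.004718 + 0.131989 = 0.210118
Σp_1ᵢ² = 0.0091² + 0.1000² + 0.1182² + 0.0455² + 0.0909² + 0.6364² = 0.000083 + 0.010000 + 0.013971 + 0.002070 + 0.008263 + 0.405005 = 0.439392
Σp_2ᵢ² = 0.0074² + 0.2296² + 0.3778² + 0.1259² + 0.0519² + 0.2074² = 0.000055 + 0.052716 + 0.142733 + 0.015851 + 0.002694 + 0.043015 = 0.257064
O = 0.210118 / √(0.439392 × 0.257064) = 0.210118 / 0.3360831 = 0.6252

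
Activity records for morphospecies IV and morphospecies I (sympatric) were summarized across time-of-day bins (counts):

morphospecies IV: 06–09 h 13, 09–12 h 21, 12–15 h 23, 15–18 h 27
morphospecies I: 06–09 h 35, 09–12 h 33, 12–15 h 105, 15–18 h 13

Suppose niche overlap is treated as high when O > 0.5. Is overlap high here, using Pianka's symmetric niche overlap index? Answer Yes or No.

Yes

Proportions for morphospecies IV (n=84): 13/84=0.1548, 21/84=0.2500, 23/84=0.2738, 27/84=0.3214
Proportions for morphospecies I (n=186): 35/186=0.1882, 33/186=0.1774, 105/186=0.5645, 13/186=0.0699
Σ p₁ᵢp₂ᵢ = 0.029133 + 0.044350 + 0.154560 + 0.022466 = 0.250509
Σp_1ᵢ² = 0.1548² + 0.2500² + 0.2738² + 0.3214² = 0.023963 + 0.062500 + 0.074966 + 0.103298 = 0.264727
Σp_2ᵢ² = 0.1882² + 0.1774² + 0.5645² + 0.0699² = 0.035419 + 0.031471 + 0.318660 + 0.004886 = 0.390436
O = 0.250509 / √(0.264727 × 0.390436) = 0.250509 / 0.3214949 = 0.7792
O = 0.7792 > 0.5 → Yes.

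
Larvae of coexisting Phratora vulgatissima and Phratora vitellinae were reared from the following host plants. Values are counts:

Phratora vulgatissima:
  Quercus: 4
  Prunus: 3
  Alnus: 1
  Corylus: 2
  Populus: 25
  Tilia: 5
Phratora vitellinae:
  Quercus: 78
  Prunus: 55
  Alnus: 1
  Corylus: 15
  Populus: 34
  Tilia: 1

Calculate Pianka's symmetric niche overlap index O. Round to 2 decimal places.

0.51

Proportions for Phratora vulgatissima (n=40): 4/40=0.1000, 3/40=0.0750, 1/40=0.0250, 2/40=0.0500, 25/40=0.6250, 5/40=0.1250
Proportions for Phratora vitellinae (n=184): 78/184=0.4239, 55/184=0.2989, 1/184=0.0054, 15/184=0.0815, 34/184=0.1848, 1/184=0.0054
Σ p₁ᵢp₂ᵢ = 0.042390 + 0.022418 + 0.000135 + 0.004075 + 0.115500 + 0.000675 = 0.185193
Σp_1ᵢ² = 0.1000² + 0.0750² + 0.0250² + 0.0500² + 0.6250² + 0.1250² = 0.010000 + 0.005625 + 0.000625 + 0.002500 + 0.390625 + 0.015625 = 0.425000
Σp_2ᵢ² = 0.4239² + 0.2989² + 0.0054² + 0.0815² + 0.1848² + 0.0054² = 0.179691 + 0.089341 + 0.000029 + 0.006642 + 0.034151 + 0.000029 = 0.309883
O = 0.185193 / √(0.425000 × 0.309883) = 0.185193 / 0.3629053 = 0.5103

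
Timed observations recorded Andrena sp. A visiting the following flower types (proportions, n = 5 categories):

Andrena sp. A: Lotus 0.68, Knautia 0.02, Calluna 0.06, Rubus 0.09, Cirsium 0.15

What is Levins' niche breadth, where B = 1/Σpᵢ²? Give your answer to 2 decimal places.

Σpᵢ² = 0.68² + 0.02² + 0.06² + 0.09² + 0.15² = 0.4624 + 0.0004 + 0.0036 + 0.0081 + 0.0225 = 0.4970
B = 1 / 0.4970 = 2.0121

2.01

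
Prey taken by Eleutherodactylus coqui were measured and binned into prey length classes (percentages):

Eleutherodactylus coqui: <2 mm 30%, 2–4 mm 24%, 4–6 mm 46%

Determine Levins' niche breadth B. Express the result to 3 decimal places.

Convert percentages to proportions (divide by 100).
Σpᵢ² = 0.30² + 0.24² + 0.46² = 0.0900 + 0.0576 + 0.2116 = 0.3592
B = 1 / 0.3592 = 2.78396

2.784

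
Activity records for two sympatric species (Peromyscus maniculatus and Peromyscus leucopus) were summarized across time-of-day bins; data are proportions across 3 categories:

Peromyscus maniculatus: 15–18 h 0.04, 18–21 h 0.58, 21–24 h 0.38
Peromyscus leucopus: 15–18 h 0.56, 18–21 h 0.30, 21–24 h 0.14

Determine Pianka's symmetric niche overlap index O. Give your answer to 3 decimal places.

0.552

Σ p₁ᵢp₂ᵢ = 0.0224 + 0.1740 + 0.0532 = 0.2496
Σp_1ᵢ² = 0.04² + 0.58² + 0.38² = 0.0016 + 0.3364 + 0.1444 = 0.4824
Σp_2ᵢ² = 0.56² + 0.30² + 0.14² = 0.3136 + 0.0900 + 0.0196 = 0.4232
O = 0.2496 / √(0.4824 × 0.4232) = 0.2496 / 0.451831 = 0.55242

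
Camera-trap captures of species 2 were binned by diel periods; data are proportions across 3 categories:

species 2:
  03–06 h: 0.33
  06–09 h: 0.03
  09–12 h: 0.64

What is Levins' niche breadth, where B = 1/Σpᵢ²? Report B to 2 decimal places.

Σpᵢ² = 0.33² + 0.03² + 0.64² = 0.1089 + 0.0009 + 0.4096 = 0.5194
B = 1 / 0.5194 = 1.9253

1.93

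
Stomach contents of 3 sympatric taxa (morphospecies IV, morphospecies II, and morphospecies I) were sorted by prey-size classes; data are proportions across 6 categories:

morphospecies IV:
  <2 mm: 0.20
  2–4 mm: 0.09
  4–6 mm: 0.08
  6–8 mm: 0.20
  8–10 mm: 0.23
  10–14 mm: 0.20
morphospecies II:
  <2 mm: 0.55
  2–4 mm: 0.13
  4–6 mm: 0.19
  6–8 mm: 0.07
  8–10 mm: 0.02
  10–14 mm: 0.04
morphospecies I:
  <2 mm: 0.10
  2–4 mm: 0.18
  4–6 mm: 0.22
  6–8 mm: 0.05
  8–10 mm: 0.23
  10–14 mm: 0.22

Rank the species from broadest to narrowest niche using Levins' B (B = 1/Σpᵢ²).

morphospecies IV > morphospecies I > morphospecies II

Σp_IVᵢ² = 0.20² + 0.09² + 0.08² + 0.20² + 0.23² + 0.20² = 0.0400 + 0.0081 + 0.0064 + 0.0400 + 0.0529 + 0.0400 = 0.1874
B_IV = 1 / 0.1874 = 5.3362
Σp_IIᵢ² = 0.55² + 0.13² + 0.19² + 0.07² + 0.02² + 0.04² = 0.3025 + 0.0169 + 0.0361 + 0.0049 + 0.0004 + 0.0016 = 0.3624
B_II = 1 / 0.3624 = 2.7594
Σp_Iᵢ² = 0.10² + 0.18² + 0.22² + 0.05² + 0.23² + 0.22² = 0.0100 + 0.0324 + 0.0484 + 0.0025 + 0.0529 + 0.0484 = 0.1946
B_I = 1 / 0.1946 = 5.1387
Ranking by B (broadest → narrowest): morphospecies IV (5.34) > morphospecies I (5.14) > morphospecies II (2.76)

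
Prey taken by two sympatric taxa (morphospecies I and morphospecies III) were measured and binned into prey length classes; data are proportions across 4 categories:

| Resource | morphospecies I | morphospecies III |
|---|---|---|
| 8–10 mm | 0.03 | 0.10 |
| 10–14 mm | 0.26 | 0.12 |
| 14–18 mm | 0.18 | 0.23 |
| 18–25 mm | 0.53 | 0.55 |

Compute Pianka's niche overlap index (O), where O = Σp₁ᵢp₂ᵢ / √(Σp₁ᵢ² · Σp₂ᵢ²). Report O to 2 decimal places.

Σ p₁ᵢp₂ᵢ = 0.0030 + 0.0312 + 0.0414 + 0.2915 = 0.3671
Σp_1ᵢ² = 0.03² + 0.26² + 0.18² + 0.53² = 0.0009 + 0.0676 + 0.0324 + 0.2809 = 0.3818
Σp_2ᵢ² = 0.10² + 0.12² + 0.23² + 0.55² = 0.0100 + 0.0144 + 0.0529 + 0.3025 = 0.3798
O = 0.3671 / √(0.3818 × 0.3798) = 0.3671 / 0.38080 = 0.9640

0.96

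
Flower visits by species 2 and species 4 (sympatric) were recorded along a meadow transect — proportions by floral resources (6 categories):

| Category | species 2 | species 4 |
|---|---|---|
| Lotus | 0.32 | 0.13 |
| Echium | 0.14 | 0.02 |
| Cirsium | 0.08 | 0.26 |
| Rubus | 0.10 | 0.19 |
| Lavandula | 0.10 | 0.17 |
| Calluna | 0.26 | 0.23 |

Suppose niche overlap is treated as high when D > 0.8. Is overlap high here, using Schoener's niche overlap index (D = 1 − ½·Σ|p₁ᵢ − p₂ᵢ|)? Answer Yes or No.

Σ|p₁ᵢ − p₂ᵢ| = 0.19 + 0.12 + 0.18 + 0.09 + 0.07 + 0.03 = 0.68
D = 1 − ½ × 0.68 = 1 − 0.340 = 0.6600
D = 0.6600 < 0.8 → No.

No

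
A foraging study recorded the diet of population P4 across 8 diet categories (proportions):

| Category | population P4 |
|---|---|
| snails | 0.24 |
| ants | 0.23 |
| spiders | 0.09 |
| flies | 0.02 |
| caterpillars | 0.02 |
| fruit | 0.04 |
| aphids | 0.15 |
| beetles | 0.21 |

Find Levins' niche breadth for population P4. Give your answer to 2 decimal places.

5.33

Σpᵢ² = 0.24² + 0.23² + 0.09² + 0.02² + 0.02² + 0.04² + 0.15² + 0.21² = 0.0576 + 0.0529 + 0.0081 + 0.0004 + 0.0004 + 0.0016 + 0.0225 + 0.0441 = 0.1876
B = 1 / 0.1876 = 5.3305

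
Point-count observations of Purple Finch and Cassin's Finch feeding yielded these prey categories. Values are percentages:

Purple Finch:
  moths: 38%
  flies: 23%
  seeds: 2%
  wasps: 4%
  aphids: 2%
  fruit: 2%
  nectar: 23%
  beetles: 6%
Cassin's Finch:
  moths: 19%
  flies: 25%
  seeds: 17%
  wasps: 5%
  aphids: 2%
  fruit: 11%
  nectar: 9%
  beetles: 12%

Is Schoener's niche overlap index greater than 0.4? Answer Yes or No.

Yes

Convert percentages to proportions (divide by 100).
Σ|p₁ᵢ − p₂ᵢ| = 0.19 + 0.02 + 0.15 + 0.01 + 0.00 + 0.09 + 0.14 + 0.06 = 0.66
D = 1 − ½ × 0.66 = 1 − 0.330 = 0.6700
D = 0.6700 > 0.4 → Yes.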